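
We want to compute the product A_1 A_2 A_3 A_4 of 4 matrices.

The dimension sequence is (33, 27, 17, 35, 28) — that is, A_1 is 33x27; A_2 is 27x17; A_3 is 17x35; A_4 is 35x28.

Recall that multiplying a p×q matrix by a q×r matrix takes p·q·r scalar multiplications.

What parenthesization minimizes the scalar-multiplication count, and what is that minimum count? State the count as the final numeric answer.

47515

Adjacent pairs: A_1A_2 = 33·27·17 = 15147; A_2A_3 = 27·17·35 = 16065; A_3A_4 = 17·35·28 = 16660.
Length 3: A_1..A_3: k=1: 0+16065+33·27·35=47250; k=2: 15147+0+33·17·35=34782 → min 34782 | A_2..A_4: k=2: 0+16660+27·17·28=29512; k=3: 16065+0+27·35·28=42525 → min 29512.
Length 4: A_1..A_4: k=1: 0+29512+33·27·28=54460; k=2: 15147+16660+33·17·28=47515; k=3: 34782+0+33·35·28=67122 → min 47515.
Optimal parenthesization: ((A_1 A_2) (A_3 A_4)) with cost 47515.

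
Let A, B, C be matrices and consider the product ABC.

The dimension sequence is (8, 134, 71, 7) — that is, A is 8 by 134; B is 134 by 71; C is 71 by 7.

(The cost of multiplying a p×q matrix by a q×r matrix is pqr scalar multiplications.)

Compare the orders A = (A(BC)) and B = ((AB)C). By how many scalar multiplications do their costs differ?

Order A = (A(BC)): (BC): 134×71 by 71×7 → 134×7, cost 134·71·7 = 66598; (A(BC)): 8×134 by 134×7 → 8×7, cost 8·134·7 = 7504; cumulative 74102. Total 74102.
Order B = ((AB)C): (AB): 8×134 by 134×71 → 8×71, cost 8·134·71 = 76112; ((AB)C): 8×71 by 71×7 → 8×7, cost 8·71·7 = 3976; cumulative 80088. Total 80088.
Difference: |74102 − 80088| = 5986.

5986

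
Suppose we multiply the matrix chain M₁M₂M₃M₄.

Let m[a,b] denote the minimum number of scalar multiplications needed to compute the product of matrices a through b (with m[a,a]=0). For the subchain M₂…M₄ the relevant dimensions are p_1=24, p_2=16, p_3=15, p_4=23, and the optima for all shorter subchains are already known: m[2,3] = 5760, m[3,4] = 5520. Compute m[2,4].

14040

m[2,4] = min over k∈[2,3] of m[2,k]+m[k+1,4]+p_{1}·p_k·p_{4}.
k=2: 0 + 5520 + 24·16·23 = 14352; k=3: 5760 + 0 + 24·15·23 = 14040.
Minimum: 14040 at k=3.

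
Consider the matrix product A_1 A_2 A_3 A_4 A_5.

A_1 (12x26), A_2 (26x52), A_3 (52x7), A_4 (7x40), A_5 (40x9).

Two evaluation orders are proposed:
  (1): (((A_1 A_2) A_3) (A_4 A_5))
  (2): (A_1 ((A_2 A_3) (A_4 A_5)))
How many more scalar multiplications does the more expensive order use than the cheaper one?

Order (1) = (((A_1 A_2) A_3) (A_4 A_5)): (A_1 A_2): 12×26 by 26×52 → 12×52, cost 12·26·52 = 16224; ((A_1 A_2) A_3): 12×52 by 52×7 → 12×7, cost 12·52·7 = 4368; cumulative 20592; (A_4 A_5): 7×40 by 40×9 → 7×9, cost 7·40·9 = 2520; (((A_1 A_2) A_3) (A_4 A_5)): 12×7 by 7×9 → 12×9, cost 12·7·9 = 756; cumulative 23868. Total 23868.
Order (2) = (A_1 ((A_2 A_3) (A_4 A_5))): (A_2 A_3): 26×52 by 52×7 → 26×7, cost 26·52·7 = 9464; (A_4 A_5): 7×40 by 40×9 → 7×9, cost 7·40·9 = 2520; ((A_2 A_3) (A_4 A_5)): 26×7 by 7×9 → 26×9, cost 26·7·9 = 1638; cumulative 13622; (A_1 ((A_2 A_3) (A_4 A_5))): 12×26 by 26×9 → 12×9, cost 12·26·9 = 2808; cumulative 16430. Total 16430.
Difference: |23868 − 16430| = 7438.

7438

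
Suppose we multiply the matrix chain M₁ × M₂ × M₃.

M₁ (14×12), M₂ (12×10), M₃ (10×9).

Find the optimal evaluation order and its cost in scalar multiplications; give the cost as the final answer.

2592

(M₁ × (M₂ × M₃)): cost 2592.
((M₁ × M₂) × M₃): cost 2940.
Optimal: (M₁ × (M₂ × M₃)) with cost 2592.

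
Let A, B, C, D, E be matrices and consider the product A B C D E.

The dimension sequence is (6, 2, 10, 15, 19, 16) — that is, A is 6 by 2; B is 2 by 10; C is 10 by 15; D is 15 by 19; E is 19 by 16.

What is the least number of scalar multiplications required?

Adjacent pairs: AB = 6·2·10 = 120; BC = 2·10·15 = 300; CD = 10·15·19 = 2850; DE = 15·19·16 = 4560.
Length 3: A..C: k=1: 0+300+6·2·15=480; k=2: 120+0+6·10·15=1020 → min 480 | B..D: k=2: 0+2850+2·10·19=3230; k=3: 300+0+2·15·19=870 → min 870 | C..E: k=3: 0+4560+10·15·16=6960; k=4: 2850+0+10·19·16=5890 → min 5890.
Length 4: A..D: k=1: 0+870+6·2·19=1098; k=2: 120+2850+6·10·19=4110; k=3: 480+0+6·15·19=2190 → min 1098 | B..E: k=2: 0+5890+2·10·16=6210; k=3: 300+4560+2·15·16=5340; k=4: 870+0+2·19·16=1478 → min 1478.
Length 5: A..E: k=1: 0+1478+6·2·16=1670; k=2: 120+5890+6·10·16=6970; k=3: 480+4560+6·15·16=6480; k=4: 1098+0+6·19·16=2922 → min 1670.
Optimal order: (A (((B C) D) E)) with cost 1670.

1670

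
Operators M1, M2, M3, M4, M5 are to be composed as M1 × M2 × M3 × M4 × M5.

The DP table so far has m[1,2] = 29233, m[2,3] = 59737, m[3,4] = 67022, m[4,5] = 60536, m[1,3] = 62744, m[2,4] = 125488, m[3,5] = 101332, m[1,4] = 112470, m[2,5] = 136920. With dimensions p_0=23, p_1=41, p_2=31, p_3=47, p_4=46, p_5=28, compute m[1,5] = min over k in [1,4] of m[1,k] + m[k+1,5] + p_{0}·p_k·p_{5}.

142094

m[1,5] = min over k∈[1,4] of m[1,k]+m[k+1,5]+p_{0}·p_k·p_{5}.
k=1: 0 + 136920 + 23·41·28 = 163324; k=2: 29233 + 101332 + 23·31·28 = 150529; k=3: 62744 + 60536 + 23·47·28 = 153548; k=4: 112470 + 0 + 23·46·28 = 142094.
Minimum: 142094 at k=4.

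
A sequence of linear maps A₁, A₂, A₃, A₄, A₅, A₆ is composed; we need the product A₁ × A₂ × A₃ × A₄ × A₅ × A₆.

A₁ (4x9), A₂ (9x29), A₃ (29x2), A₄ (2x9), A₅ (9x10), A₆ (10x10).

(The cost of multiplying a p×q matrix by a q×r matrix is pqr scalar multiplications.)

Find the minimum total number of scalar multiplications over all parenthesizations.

Adjacent pairs: A₁A₂ = 4·9·29 = 1044; A₂A₃ = 9·29·2 = 522; A₃A₄ = 29·2·9 = 522; A₄A₅ = 2·9·10 = 180; A₅A₆ = 9·10·10 = 900.
Length 3: A₁..A₃: k=1: 0+522+4·9·2=594; k=2: 1044+0+4·29·2=1276 → min 594 | A₂..A₄: k=2: 0+522+9·29·9=2871; k=3: 522+0+9·2·9=684 → min 684 | A₃..A₅: k=3: 0+180+29·2·10=760; k=4: 522+0+29·9·10=3132 → min 760 | A₄..A₆: k=4: 0+900+2·9·10=1080; k=5: 180+0+2·10·10=380 → min 380.
Length 4: A₁..A₄: k=1: 0+684+4·9·9=1008; k=2: 1044+522+4·29·9=2610; k=3: 594+0+4·2·9=666 → min 666 | A₂..A₅: k=2: 0+760+9·29·10=3370; k=3: 522+180+9·2·10=882; k=4: 684+0+9·9·10=1494 → min 882 | A₃..A₆: k=3: 0+380+29·2·10=960; k=4: 522+900+29·9·10=4032; k=5: 760+0+29·10·10=3660 → min 960.
Length 5: A₁..A₅: k=1: 0+882+4·9·10=1242; k=2: 1044+760+4·29·10=2964; k=3: 594+180+4·2·10=854; k=4: 666+0+4·9·10=1026 → min 854 | A₂..A₆: k=2: 0+960+9·29·10=3570; k=3: 522+380+9·2·10=1082; k=4: 684+900+9·9·10=2394; k=5: 882+0+9·10·10=1782 → min 1082.
Length 6: A₁..A₆: k=1: 0+1082+4·9·10=1442; k=2: 1044+960+4·29·10=3164; k=3: 594+380+4·2·10=1054; k=4: 666+900+4·9·10=1926; k=5: 854+0+4·10·10=1254 → min 1054.
Optimal order: ((A₁ × (A₂ × A₃)) × ((A₄ × A₅) × A₆)) with cost 1054.

1054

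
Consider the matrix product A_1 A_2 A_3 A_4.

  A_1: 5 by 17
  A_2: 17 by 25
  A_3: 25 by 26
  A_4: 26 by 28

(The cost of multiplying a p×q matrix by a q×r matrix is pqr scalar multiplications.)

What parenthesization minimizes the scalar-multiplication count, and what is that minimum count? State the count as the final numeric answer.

9015

Adjacent pairs: A_1A_2 = 5·17·25 = 2125; A_2A_3 = 17·25·26 = 11050; A_3A_4 = 25·26·28 = 18200.
Length 3: A_1..A_3: k=1: 0+11050+5·17·26=13260; k=2: 2125+0+5·25·26=5375 → min 5375 | A_2..A_4: k=2: 0+18200+17·25·28=30100; k=3: 11050+0+17·26·28=23426 → min 23426.
Length 4: A_1..A_4: k=1: 0+23426+5·17·28=25806; k=2: 2125+18200+5·25·28=23825; k=3: 5375+0+5·26·28=9015 → min 9015.
Optimal parenthesization: (((A_1 A_2) A_3) A_4) with cost 9015.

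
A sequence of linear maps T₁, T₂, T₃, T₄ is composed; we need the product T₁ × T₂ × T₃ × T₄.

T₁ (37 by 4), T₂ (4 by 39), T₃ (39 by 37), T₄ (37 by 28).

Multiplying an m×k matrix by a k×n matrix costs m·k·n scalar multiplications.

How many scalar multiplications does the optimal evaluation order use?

Adjacent pairs: T₁T₂ = 37·4·39 = 5772; T₂T₃ = 4·39·37 = 5772; T₃T₄ = 39·37·28 = 40404.
Length 3: T₁..T₃: k=1: 0+5772+37·4·37=11248; k=2: 5772+0+37·39·37=59163 → min 11248 | T₂..T₄: k=2: 0+40404+4·39·28=44772; k=3: 5772+0+4·37·28=9916 → min 9916.
Length 4: T₁..T₄: k=1: 0+9916+37·4·28=14060; k=2: 5772+40404+37·39·28=86580; k=3: 11248+0+37·37·28=49580 → min 14060.
Optimal order: (T₁ × ((T₂ × T₃) × T₄)) with cost 14060.

14060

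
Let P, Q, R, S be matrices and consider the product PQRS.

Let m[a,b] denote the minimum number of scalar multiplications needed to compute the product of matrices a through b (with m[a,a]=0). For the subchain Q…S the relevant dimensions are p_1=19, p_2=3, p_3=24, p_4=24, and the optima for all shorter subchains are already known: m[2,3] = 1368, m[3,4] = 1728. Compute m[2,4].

m[2,4] = min over k∈[2,3] of m[2,k]+m[k+1,4]+p_{1}·p_k·p_{4}.
k=2: 0 + 1728 + 19·3·24 = 3096; k=3: 1368 + 0 + 19·24·24 = 12312.
Minimum: 3096 at k=2.

3096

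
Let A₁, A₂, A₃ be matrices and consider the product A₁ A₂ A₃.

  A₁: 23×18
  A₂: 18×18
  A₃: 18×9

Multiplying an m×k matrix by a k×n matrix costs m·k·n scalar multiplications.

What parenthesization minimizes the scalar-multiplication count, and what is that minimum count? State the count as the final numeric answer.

6642

(A₁ (A₂ A₃)): cost 6642.
((A₁ A₂) A₃): cost 11178.
Optimal: (A₁ (A₂ A₃)) with cost 6642.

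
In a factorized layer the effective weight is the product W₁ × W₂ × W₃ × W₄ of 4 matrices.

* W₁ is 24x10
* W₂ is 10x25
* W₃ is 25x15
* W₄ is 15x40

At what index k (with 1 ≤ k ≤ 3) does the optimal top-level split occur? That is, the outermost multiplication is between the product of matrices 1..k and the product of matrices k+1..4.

Adjacent pairs: W₁W₂ = 24·10·25 = 6000; W₂W₃ = 10·25·15 = 3750; W₃W₄ = 25·15·40 = 15000.
Length 3: W₁..W₃: k=1: 0+3750+24·10·15=7350; k=2: 6000+0+24·25·15=15000 → min 7350 | W₂..W₄: k=2: 0+15000+10·25·40=25000; k=3: 3750+0+10·15·40=9750 → min 9750.
Top-level splits: k=1: (W₁..W₁)·(W₂..W₄) → 0+9750+24·10·40 = 19350; k=2: (W₁..W₂)·(W₃..W₄) → 6000+15000+24·25·40 = 45000; k=3: (W₁..W₃)·(W₄..W₄) → 7350+0+24·15·40 = 21750.
Best split is after W₁, i.e. k = 1.

1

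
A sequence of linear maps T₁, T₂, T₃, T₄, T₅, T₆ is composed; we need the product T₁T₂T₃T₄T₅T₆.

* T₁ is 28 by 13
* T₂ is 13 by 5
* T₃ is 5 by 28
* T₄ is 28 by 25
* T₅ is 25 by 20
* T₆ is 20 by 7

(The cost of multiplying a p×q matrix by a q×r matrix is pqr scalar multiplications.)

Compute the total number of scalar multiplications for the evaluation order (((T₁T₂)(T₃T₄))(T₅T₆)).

17220

(T₁T₂): 28×13 by 13×5 → 28×5, cost 28·13·5 = 1820
(T₃T₄): 5×28 by 28×25 → 5×25, cost 5·28·25 = 3500
((T₁T₂)(T₃T₄)): 28×5 by 5×25 → 28×25, cost 28·5·25 = 3500; cumulative 8820
(T₅T₆): 25×20 by 20×7 → 25×7, cost 25·20·7 = 3500
(((T₁T₂)(T₃T₄))(T₅T₆)): 28×25 by 25×7 → 28×7, cost 28·25·7 = 4900; cumulative 17220
Total: 17220 scalar multiplications.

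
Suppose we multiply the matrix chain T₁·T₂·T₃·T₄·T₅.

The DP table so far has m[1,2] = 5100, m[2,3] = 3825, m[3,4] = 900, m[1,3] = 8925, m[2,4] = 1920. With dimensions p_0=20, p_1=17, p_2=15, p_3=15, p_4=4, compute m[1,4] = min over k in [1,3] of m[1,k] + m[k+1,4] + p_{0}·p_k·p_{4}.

m[1,4] = min over k∈[1,3] of m[1,k]+m[k+1,4]+p_{0}·p_k·p_{4}.
k=1: 0 + 1920 + 20·17·4 = 3280; k=2: 5100 + 900 + 20·15·4 = 7200; k=3: 8925 + 0 + 20·15·4 = 10125.
Minimum: 3280 at k=1.

3280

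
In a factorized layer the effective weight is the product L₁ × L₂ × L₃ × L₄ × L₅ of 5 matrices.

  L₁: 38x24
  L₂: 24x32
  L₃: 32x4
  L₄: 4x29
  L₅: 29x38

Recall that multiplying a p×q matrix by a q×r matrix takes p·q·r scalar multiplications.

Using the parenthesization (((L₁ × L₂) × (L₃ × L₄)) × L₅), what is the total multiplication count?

110036

(L₁ × L₂): 38×24 by 24×32 → 38×32, cost 38·24·32 = 29184
(L₃ × L₄): 32×4 by 4×29 → 32×29, cost 32·4·29 = 3712
((L₁ × L₂) × (L₃ × L₄)): 38×32 by 32×29 → 38×29, cost 38·32·29 = 35264; cumulative 68160
(((L₁ × L₂) × (L₃ × L₄)) × L₅): 38×29 by 29×38 → 38×38, cost 38·29·38 = 41876; cumulative 110036
Total: 110036 scalar multiplications.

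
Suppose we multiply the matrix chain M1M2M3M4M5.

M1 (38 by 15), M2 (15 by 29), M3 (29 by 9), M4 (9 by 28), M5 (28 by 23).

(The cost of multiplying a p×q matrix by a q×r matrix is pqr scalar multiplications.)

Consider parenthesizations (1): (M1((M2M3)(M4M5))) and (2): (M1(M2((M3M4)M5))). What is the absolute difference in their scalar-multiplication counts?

Order (1) = (M1((M2M3)(M4M5))): (M2M3): 15×29 by 29×9 → 15×9, cost 15·29·9 = 3915; (M4M5): 9×28 by 28×23 → 9×23, cost 9·28·23 = 5796; ((M2M3)(M4M5)): 15×9 by 9×23 → 15×23, cost 15·9·23 = 3105; cumulative 12816; (M1((M2M3)(M4M5))): 38×15 by 15×23 → 38×23, cost 38·15·23 = 13110; cumulative 25926. Total 25926.
Order (2) = (M1(M2((M3M4)M5))): (M3M4): 29×9 by 9×28 → 29×28, cost 29·9·28 = 7308; ((M3M4)M5): 29×28 by 28×23 → 29×23, cost 29·28·23 = 18676; cumulative 25984; (M2((M3M4)M5)): 15×29 by 29×23 → 15×23, cost 15·29·23 = 10005; cumulative 35989; (M1(M2((M3M4)M5))): 38×15 by 15×23 → 38×23, cost 38·15·23 = 13110; cumulative 49099. Total 49099.
Difference: |25926 − 49099| = 23173.

23173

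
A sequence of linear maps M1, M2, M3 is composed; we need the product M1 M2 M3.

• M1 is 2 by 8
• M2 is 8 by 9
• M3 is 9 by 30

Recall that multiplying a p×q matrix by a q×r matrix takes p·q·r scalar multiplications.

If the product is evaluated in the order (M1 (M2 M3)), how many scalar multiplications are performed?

2640

(M2 M3): 8×9 by 9×30 → 8×30, cost 8·9·30 = 2160
(M1 (M2 M3)): 2×8 by 8×30 → 2×30, cost 2·8·30 = 480; cumulative 2640
Total: 2640 scalar multiplications.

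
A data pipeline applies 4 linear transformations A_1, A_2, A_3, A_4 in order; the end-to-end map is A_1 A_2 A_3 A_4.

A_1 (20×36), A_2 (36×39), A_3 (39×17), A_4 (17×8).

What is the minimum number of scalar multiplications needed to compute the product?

22296

Adjacent pairs: A_1A_2 = 20·36·39 = 28080; A_2A_3 = 36·39·17 = 23868; A_3A_4 = 39·17·8 = 5304.
Length 3: A_1..A_3: k=1: 0+23868+20·36·17=36108; k=2: 28080+0+20·39·17=41340 → min 36108 | A_2..A_4: k=2: 0+5304+36·39·8=16536; k=3: 23868+0+36·17·8=28764 → min 16536.
Length 4: A_1..A_4: k=1: 0+16536+20·36·8=22296; k=2: 28080+5304+20·39·8=39624; k=3: 36108+0+20·17·8=38828 → min 22296.
Optimal order: (A_1 (A_2 (A_3 A_4))) with cost 22296.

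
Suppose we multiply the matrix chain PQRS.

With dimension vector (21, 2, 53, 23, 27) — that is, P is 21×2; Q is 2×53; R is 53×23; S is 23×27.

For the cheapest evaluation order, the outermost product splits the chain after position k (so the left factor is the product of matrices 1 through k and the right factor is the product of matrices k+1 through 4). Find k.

1

Adjacent pairs: PQ = 21·2·53 = 2226; QR = 2·53·23 = 2438; RS = 53·23·27 = 32913.
Length 3: P..R: k=1: 0+2438+21·2·23=3404; k=2: 2226+0+21·53·23=27825 → min 3404 | Q..S: k=2: 0+32913+2·53·27=35775; k=3: 2438+0+2·23·27=3680 → min 3680.
Top-level splits: k=1: (P..P)·(Q..S) → 0+3680+21·2·27 = 4814; k=2: (P..Q)·(R..S) → 2226+32913+21·53·27 = 65190; k=3: (P..R)·(S..S) → 3404+0+21·23·27 = 16445.
Best split is after P, i.e. k = 1.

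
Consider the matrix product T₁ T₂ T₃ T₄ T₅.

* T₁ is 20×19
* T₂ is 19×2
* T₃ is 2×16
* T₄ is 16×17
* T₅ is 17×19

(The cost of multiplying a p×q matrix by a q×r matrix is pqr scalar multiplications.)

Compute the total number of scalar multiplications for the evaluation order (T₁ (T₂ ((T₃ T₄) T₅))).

(T₃ T₄): 2×16 by 16×17 → 2×17, cost 2·16·17 = 544
((T₃ T₄) T₅): 2×17 by 17×19 → 2×19, cost 2·17·19 = 646; cumulative 1190
(T₂ ((T₃ T₄) T₅)): 19×2 by 2×19 → 19×19, cost 19·2·19 = 722; cumulative 1912
(T₁ (T₂ ((T₃ T₄) T₅))): 20×19 by 19×19 → 20×19, cost 20·19·19 = 7220; cumulative 9132
Total: 9132 scalar multiplications.

9132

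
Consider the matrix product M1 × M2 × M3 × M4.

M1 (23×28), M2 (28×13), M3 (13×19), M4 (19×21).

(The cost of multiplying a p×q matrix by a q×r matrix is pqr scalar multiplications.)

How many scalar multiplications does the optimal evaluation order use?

Adjacent pairs: M1M2 = 23·28·13 = 8372; M2M3 = 28·13·19 = 6916; M3M4 = 13·19·21 = 5187.
Length 3: M1..M3: k=1: 0+6916+23·28·19=19152; k=2: 8372+0+23·13·19=14053 → min 14053 | M2..M4: k=2: 0+5187+28·13·21=12831; k=3: 6916+0+28·19·21=18088 → min 12831.
Length 4: M1..M4: k=1: 0+12831+23·28·21=26355; k=2: 8372+5187+23·13·21=19838; k=3: 14053+0+23·19·21=23230 → min 19838.
Optimal order: ((M1 × M2) × (M3 × M4)) with cost 19838.

19838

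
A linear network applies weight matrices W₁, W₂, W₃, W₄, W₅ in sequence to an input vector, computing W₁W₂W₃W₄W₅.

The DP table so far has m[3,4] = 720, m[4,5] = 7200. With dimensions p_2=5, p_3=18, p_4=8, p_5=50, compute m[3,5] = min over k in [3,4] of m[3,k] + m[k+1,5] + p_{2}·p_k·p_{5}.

2720

m[3,5] = min over k∈[3,4] of m[3,k]+m[k+1,5]+p_{2}·p_k·p_{5}.
k=3: 0 + 7200 + 5·18·50 = 11700; k=4: 720 + 0 + 5·8·50 = 2720.
Minimum: 2720 at k=4.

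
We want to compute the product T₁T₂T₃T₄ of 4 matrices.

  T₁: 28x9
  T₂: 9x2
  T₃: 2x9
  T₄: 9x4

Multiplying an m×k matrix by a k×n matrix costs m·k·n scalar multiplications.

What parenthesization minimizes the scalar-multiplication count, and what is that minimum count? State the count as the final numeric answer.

800

Adjacent pairs: T₁T₂ = 28·9·2 = 504; T₂T₃ = 9·2·9 = 162; T₃T₄ = 2·9·4 = 72.
Length 3: T₁..T₃: k=1: 0+162+28·9·9=2430; k=2: 504+0+28·2·9=1008 → min 1008 | T₂..T₄: k=2: 0+72+9·2·4=144; k=3: 162+0+9·9·4=486 → min 144.
Length 4: T₁..T₄: k=1: 0+144+28·9·4=1152; k=2: 504+72+28·2·4=800; k=3: 1008+0+28·9·4=2016 → min 800.
Optimal parenthesization: ((T₁T₂)(T₃T₄)) with cost 800.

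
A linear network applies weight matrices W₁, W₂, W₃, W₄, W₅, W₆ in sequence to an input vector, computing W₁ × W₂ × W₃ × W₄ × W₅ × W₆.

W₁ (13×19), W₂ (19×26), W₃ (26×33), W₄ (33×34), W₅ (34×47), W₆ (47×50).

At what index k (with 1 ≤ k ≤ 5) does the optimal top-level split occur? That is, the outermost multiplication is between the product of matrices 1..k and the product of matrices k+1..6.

5

Adjacent pairs: W₁W₂ = 13·19·26 = 6422; W₂W₃ = 19·26·33 = 16302; W₃W₄ = 26·33·34 = 29172; W₄W₅ = 33·34·47 = 52734; W₅W₆ = 34·47·50 = 79900.
Length 3: W₁..W₃: k=1: 0+16302+13·19·33=24453; k=2: 6422+0+13·26·33=17576 → min 17576 | W₂..W₄: k=2: 0+29172+19·26·34=45968; k=3: 16302+0+19·33·34=37620 → min 37620 | W₃..W₅: k=3: 0+52734+26·33·47=93060; k=4: 29172+0+26·34·47=70720 → min 70720 | W₄..W₆: k=4: 0+79900+33·34·50=136000; k=5: 52734+0+33·47·50=130284 → min 130284.
Length 4: W₁..W₄: k=1: 0+37620+13·19·34=46018; k=2: 6422+29172+13·26·34=47086; k=3: 17576+0+13·33·34=32162 → min 32162 | W₂..W₅: k=2: 0+70720+19·26·47=93938; k=3: 16302+52734+19·33·47=98505; k=4: 37620+0+19·34·47=67982 → min 67982 | W₃..W₆: k=3: 0+130284+26·33·50=173184; k=4: 29172+79900+26·34·50=153272; k=5: 70720+0+26·47·50=131820 → min 131820.
Length 5: W₁..W₅: k=1: 0+67982+13·19·47=79591; k=2: 6422+70720+13·26·47=93028; k=3: 17576+52734+13·33·47=90473; k=4: 32162+0+13·34·47=52936 → min 52936 | W₂..W₆: k=2: 0+131820+19·26·50=156520; k=3: 16302+130284+19·33·50=177936; k=4: 37620+79900+19·34·50=149820; k=5: 67982+0+19·47·50=112632 → min 112632.
Top-level splits: k=1: (W₁..W₁)·(W₂..W₆) → 0+112632+13·19·50 = 124982; k=2: (W₁..W₂)·(W₃..W₆) → 6422+131820+13·26·50 = 155142; k=3: (W₁..W₃)·(W₄..W₆) → 17576+130284+13·33·50 = 169310; k=4: (W₁..W₄)·(W₅..W₆) → 32162+79900+13·34·50 = 134162; k=5: (W₁..W₅)·(W₆..W₆) → 52936+0+13·47·50 = 83486.
Best split is after W₅, i.e. k = 5.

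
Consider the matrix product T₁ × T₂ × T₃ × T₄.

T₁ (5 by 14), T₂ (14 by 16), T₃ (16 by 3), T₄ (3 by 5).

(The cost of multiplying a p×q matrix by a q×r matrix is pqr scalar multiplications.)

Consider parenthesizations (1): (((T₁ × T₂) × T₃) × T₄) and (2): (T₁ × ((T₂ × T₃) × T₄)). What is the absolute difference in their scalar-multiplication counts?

203

Order (1) = (((T₁ × T₂) × T₃) × T₄): (T₁ × T₂): 5×14 by 14×16 → 5×16, cost 5·14·16 = 1120; ((T₁ × T₂) × T₃): 5×16 by 16×3 → 5×3, cost 5·16·3 = 240; cumulative 1360; (((T₁ × T₂) × T₃) × T₄): 5×3 by 3×5 → 5×5, cost 5·3·5 = 75; cumulative 1435. Total 1435.
Order (2) = (T₁ × ((T₂ × T₃) × T₄)): (T₂ × T₃): 14×16 by 16×3 → 14×3, cost 14·16·3 = 672; ((T₂ × T₃) × T₄): 14×3 by 3×5 → 14×5, cost 14·3·5 = 210; cumulative 882; (T₁ × ((T₂ × T₃) × T₄)): 5×14 by 14×5 → 5×5, cost 5·14·5 = 350; cumulative 1232. Total 1232.
Difference: |1435 − 1232| = 203.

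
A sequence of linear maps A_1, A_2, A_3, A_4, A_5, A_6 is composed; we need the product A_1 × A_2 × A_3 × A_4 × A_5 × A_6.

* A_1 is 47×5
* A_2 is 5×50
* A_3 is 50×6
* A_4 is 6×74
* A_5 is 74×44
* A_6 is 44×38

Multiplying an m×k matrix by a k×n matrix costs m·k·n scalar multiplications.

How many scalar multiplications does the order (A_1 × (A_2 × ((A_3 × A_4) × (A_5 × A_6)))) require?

304958

(A_3 × A_4): 50×6 by 6×74 → 50×74, cost 50·6·74 = 22200
(A_5 × A_6): 74×44 by 44×38 → 74×38, cost 74·44·38 = 123728
((A_3 × A_4) × (A_5 × A_6)): 50×74 by 74×38 → 50×38, cost 50·74·38 = 140600; cumulative 286528
(A_2 × ((A_3 × A_4) × (A_5 × A_6))): 5×50 by 50×38 → 5×38, cost 5·50·38 = 9500; cumulative 296028
(A_1 × (A_2 × ((A_3 × A_4) × (A_5 × A_6)))): 47×5 by 5×38 → 47×38, cost 47·5·38 = 8930; cumulative 304958
Total: 304958 scalar multiplications.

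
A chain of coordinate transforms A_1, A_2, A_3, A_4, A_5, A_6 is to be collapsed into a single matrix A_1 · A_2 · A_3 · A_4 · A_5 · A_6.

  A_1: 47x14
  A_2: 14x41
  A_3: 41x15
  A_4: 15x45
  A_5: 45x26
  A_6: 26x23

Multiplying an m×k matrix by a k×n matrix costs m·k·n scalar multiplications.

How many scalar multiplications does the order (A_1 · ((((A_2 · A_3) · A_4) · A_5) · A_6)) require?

57946

(A_2 · A_3): 14×41 by 41×15 → 14×15, cost 14·41·15 = 8610
((A_2 · A_3) · A_4): 14×15 by 15×45 → 14×45, cost 14·15·45 = 9450; cumulative 18060
(((A_2 · A_3) · A_4) · A_5): 14×45 by 45×26 → 14×26, cost 14·45·26 = 16380; cumulative 34440
((((A_2 · A_3) · A_4) · A_5) · A_6): 14×26 by 26×23 → 14×23, cost 14·26·23 = 8372; cumulative 42812
(A_1 · ((((A_2 · A_3) · A_4) · A_5) · A_6)): 47×14 by 14×23 → 47×23, cost 47·14·23 = 15134; cumulative 57946
Total: 57946 scalar multiplications.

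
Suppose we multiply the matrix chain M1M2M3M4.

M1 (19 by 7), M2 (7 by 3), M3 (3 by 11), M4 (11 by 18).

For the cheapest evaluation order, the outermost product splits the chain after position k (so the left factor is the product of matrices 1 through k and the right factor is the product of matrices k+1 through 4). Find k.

2

Adjacent pairs: M1M2 = 19·7·3 = 399; M2M3 = 7·3·11 = 231; M3M4 = 3·11·18 = 594.
Length 3: M1..M3: k=1: 0+231+19·7·11=1694; k=2: 399+0+19·3·11=1026 → min 1026 | M2..M4: k=2: 0+594+7·3·18=972; k=3: 231+0+7·11·18=1617 → min 972.
Top-level splits: k=1: (M1..M1)·(M2..M4) → 0+972+19·7·18 = 3366; k=2: (M1..M2)·(M3..M4) → 399+594+19·3·18 = 2019; k=3: (M1..M3)·(M4..M4) → 1026+0+19·11·18 = 4788.
Best split is after M2, i.e. k = 2.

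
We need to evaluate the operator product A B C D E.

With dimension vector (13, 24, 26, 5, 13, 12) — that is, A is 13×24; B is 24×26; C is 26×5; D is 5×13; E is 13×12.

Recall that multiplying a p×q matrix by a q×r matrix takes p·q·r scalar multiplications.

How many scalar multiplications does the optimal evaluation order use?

6240

Adjacent pairs: AB = 13·24·26 = 8112; BC = 24·26·5 = 3120; CD = 26·5·13 = 1690; DE = 5·13·12 = 780.
Length 3: A..C: k=1: 0+3120+13·24·5=4680; k=2: 8112+0+13·26·5=9802 → min 4680 | B..D: k=2: 0+1690+24·26·13=9802; k=3: 3120+0+24·5·13=4680 → min 4680 | C..E: k=3: 0+780+26·5·12=2340; k=4: 1690+0+26·13·12=5746 → min 2340.
Length 4: A..D: k=1: 0+4680+13·24·13=8736; k=2: 8112+1690+13·26·13=14196; k=3: 4680+0+13·5·13=5525 → min 5525 | B..E: k=2: 0+2340+24·26·12=9828; k=3: 3120+780+24·5·12=5340; k=4: 4680+0+24·13·12=8424 → min 5340.
Length 5: A..E: k=1: 0+5340+13·24·12=9084; k=2: 8112+2340+13·26·12=14508; k=3: 4680+780+13·5·12=6240; k=4: 5525+0+13·13·12=7553 → min 6240.
Optimal order: ((A (B C)) (D E)) with cost 6240.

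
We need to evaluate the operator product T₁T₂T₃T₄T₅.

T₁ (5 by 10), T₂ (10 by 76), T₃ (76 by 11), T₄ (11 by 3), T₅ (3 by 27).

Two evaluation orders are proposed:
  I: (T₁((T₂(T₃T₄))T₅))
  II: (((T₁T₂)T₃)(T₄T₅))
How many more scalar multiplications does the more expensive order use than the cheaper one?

Order I = (T₁((T₂(T₃T₄))T₅)): (T₃T₄): 76×11 by 11×3 → 76×3, cost 76·11·3 = 2508; (T₂(T₃T₄)): 10×76 by 76×3 → 10×3, cost 10·76·3 = 2280; cumulative 4788; ((T₂(T₃T₄))T₅): 10×3 by 3×27 → 10×27, cost 10·3·27 = 810; cumulative 5598; (T₁((T₂(T₃T₄))T₅)): 5×10 by 10×27 → 5×27, cost 5·10·27 = 1350; cumulative 6948. Total 6948.
Order II = (((T₁T₂)T₃)(T₄T₅)): (T₁T₂): 5×10 by 10×76 → 5×76, cost 5·10·76 = 3800; ((T₁T₂)T₃): 5×76 by 76×11 → 5×11, cost 5·76·11 = 4180; cumulative 7980; (T₄T₅): 11×3 by 3×27 → 11×27, cost 11·3·27 = 891; (((T₁T₂)T₃)(T₄T₅)): 5×11 by 11×27 → 5×27, cost 5·11·27 = 1485; cumulative 10356. Total 10356.
Difference: |6948 − 10356| = 3408.

3408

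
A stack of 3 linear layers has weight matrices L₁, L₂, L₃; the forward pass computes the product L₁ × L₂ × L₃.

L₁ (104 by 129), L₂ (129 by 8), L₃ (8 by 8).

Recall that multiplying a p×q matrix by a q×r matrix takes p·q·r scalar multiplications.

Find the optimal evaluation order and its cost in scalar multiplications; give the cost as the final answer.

(L₁ × (L₂ × L₃)): cost 115584.
((L₁ × L₂) × L₃): cost 113984.
Optimal: ((L₁ × L₂) × L₃) with cost 113984.

113984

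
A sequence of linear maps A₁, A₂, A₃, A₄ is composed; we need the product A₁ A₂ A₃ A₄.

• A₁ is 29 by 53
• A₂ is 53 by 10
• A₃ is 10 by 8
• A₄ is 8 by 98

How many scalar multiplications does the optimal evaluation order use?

Adjacent pairs: A₁A₂ = 29·53·10 = 15370; A₂A₃ = 53·10·8 = 4240; A₃A₄ = 10·8·98 = 7840.
Length 3: A₁..A₃: k=1: 0+4240+29·53·8=16536; k=2: 15370+0+29·10·8=17690 → min 16536 | A₂..A₄: k=2: 0+7840+53·10·98=59780; k=3: 4240+0+53·8·98=45792 → min 45792.
Length 4: A₁..A₄: k=1: 0+45792+29·53·98=196418; k=2: 15370+7840+29·10·98=51630; k=3: 16536+0+29·8·98=39272 → min 39272.
Optimal order: ((A₁ (A₂ A₃)) A₄) with cost 39272.

39272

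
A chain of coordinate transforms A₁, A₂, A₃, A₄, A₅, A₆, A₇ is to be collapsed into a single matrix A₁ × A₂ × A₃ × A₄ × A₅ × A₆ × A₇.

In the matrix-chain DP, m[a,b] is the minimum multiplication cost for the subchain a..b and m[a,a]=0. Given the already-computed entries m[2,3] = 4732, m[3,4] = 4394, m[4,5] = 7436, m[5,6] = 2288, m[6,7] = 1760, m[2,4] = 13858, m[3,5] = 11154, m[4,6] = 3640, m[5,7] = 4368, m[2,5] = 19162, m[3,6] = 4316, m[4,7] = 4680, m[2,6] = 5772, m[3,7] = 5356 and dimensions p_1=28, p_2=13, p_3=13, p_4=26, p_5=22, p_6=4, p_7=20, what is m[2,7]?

8012

m[2,7] = min over k∈[2,6] of m[2,k]+m[k+1,7]+p_{1}·p_k·p_{7}.
k=2: 0 + 5356 + 28·13·20 = 12636; k=3: 4732 + 4680 + 28·13·20 = 16692; k=4: 13858 + 4368 + 28·26·20 = 32786; k=5: 19162 + 1760 + 28·22·20 = 33242; k=6: 5772 + 0 + 28·4·20 = 8012.
Minimum: 8012 at k=6.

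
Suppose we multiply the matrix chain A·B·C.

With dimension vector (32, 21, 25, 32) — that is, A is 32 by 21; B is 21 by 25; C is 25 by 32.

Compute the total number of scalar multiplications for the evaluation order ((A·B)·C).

(A·B): 32×21 by 21×25 → 32×25, cost 32·21·25 = 16800
((A·B)·C): 32×25 by 25×32 → 32×32, cost 32·25·32 = 25600; cumulative 42400
Total: 42400 scalar multiplications.

42400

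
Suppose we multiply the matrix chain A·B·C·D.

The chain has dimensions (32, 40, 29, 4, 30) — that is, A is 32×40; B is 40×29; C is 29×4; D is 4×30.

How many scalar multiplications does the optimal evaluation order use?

Adjacent pairs: AB = 32·40·29 = 37120; BC = 40·29·4 = 4640; CD = 29·4·30 = 3480.
Length 3: A..C: k=1: 0+4640+32·40·4=9760; k=2: 37120+0+32·29·4=40832 → min 9760 | B..D: k=2: 0+3480+40·29·30=38280; k=3: 4640+0+40·4·30=9440 → min 9440.
Length 4: A..D: k=1: 0+9440+32·40·30=47840; k=2: 37120+3480+32·29·30=68440; k=3: 9760+0+32·4·30=13600 → min 13600.
Optimal order: ((A·(B·C))·D) with cost 13600.

13600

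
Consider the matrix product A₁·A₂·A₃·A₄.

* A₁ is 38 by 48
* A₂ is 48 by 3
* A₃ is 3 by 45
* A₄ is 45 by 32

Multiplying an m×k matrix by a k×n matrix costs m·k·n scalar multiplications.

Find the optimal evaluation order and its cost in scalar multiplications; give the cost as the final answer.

Adjacent pairs: A₁A₂ = 38·48·3 = 5472; A₂A₃ = 48·3·45 = 6480; A₃A₄ = 3·45·32 = 4320.
Length 3: A₁..A₃: k=1: 0+6480+38·48·45=88560; k=2: 5472+0+38·3·45=10602 → min 10602 | A₂..A₄: k=2: 0+4320+48·3·32=8928; k=3: 6480+0+48·45·32=75600 → min 8928.
Length 4: A₁..A₄: k=1: 0+8928+38·48·32=67296; k=2: 5472+4320+38·3·32=13440; k=3: 10602+0+38·45·32=65322 → min 13440.
Optimal parenthesization: ((A₁·A₂)·(A₃·A₄)) with cost 13440.

13440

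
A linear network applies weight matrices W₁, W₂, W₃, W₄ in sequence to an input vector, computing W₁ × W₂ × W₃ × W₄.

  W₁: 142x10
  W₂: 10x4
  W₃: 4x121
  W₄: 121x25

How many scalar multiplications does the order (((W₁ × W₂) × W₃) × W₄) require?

(W₁ × W₂): 142×10 by 10×4 → 142×4, cost 142·10·4 = 5680
((W₁ × W₂) × W₃): 142×4 by 4×121 → 142×121, cost 142·4·121 = 68728; cumulative 74408
(((W₁ × W₂) × W₃) × W₄): 142×121 by 121×25 → 142×25, cost 142·121·25 = 429550; cumulative 503958
Total: 503958 scalar multiplications.

503958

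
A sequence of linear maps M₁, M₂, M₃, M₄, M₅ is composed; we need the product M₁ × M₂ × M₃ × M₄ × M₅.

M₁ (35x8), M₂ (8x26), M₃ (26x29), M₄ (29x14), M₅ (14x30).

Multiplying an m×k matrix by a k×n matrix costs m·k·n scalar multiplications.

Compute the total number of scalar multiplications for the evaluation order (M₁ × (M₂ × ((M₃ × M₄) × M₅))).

36116

(M₃ × M₄): 26×29 by 29×14 → 26×14, cost 26·29·14 = 10556
((M₃ × M₄) × M₅): 26×14 by 14×30 → 26×30, cost 26·14·30 = 10920; cumulative 21476
(M₂ × ((M₃ × M₄) × M₅)): 8×26 by 26×30 → 8×30, cost 8·26·30 = 6240; cumulative 27716
(M₁ × (M₂ × ((M₃ × M₄) × M₅))): 35×8 by 8×30 → 35×30, cost 35·8·30 = 8400; cumulative 36116
Total: 36116 scalar multiplications.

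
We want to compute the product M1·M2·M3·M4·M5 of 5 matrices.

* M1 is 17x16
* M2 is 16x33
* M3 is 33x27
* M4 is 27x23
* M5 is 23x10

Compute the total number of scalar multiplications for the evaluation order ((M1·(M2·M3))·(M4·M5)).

(M2·M3): 16×33 by 33×27 → 16×27, cost 16·33·27 = 14256
(M1·(M2·M3)): 17×16 by 16×27 → 17×27, cost 17·16·27 = 7344; cumulative 21600
(M4·M5): 27×23 by 23×10 → 27×10, cost 27·23·10 = 6210
((M1·(M2·M3))·(M4·M5)): 17×27 by 27×10 → 17×10, cost 17·27·10 = 4590; cumulative 32400
Total: 32400 scalar multiplications.

32400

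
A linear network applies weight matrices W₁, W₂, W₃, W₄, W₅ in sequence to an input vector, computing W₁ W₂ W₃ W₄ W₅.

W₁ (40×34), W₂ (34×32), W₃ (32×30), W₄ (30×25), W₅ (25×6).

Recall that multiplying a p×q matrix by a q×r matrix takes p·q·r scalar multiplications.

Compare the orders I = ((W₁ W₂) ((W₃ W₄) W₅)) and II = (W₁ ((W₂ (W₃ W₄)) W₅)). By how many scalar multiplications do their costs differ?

Order I = ((W₁ W₂) ((W₃ W₄) W₅)): (W₁ W₂): 40×34 by 34×32 → 40×32, cost 40·34·32 = 43520; (W₃ W₄): 32×30 by 30×25 → 32×25, cost 32·30·25 = 24000; ((W₃ W₄) W₅): 32×25 by 25×6 → 32×6, cost 32·25·6 = 4800; cumulative 28800; ((W₁ W₂) ((W₃ W₄) W₅)): 40×32 by 32×6 → 40×6, cost 40·32·6 = 7680; cumulative 80000. Total 80000.
Order II = (W₁ ((W₂ (W₃ W₄)) W₅)): (W₃ W₄): 32×30 by 30×25 → 32×25, cost 32·30·25 = 24000; (W₂ (W₃ W₄)): 34×32 by 32×25 → 34×25, cost 34·32·25 = 27200; cumulative 51200; ((W₂ (W₃ W₄)) W₅): 34×25 by 25×6 → 34×6, cost 34·25·6 = 5100; cumulative 56300; (W₁ ((W₂ (W₃ W₄)) W₅)): 40×34 by 34×6 → 40×6, cost 40·34·6 = 8160; cumulative 64460. Total 64460.
Difference: |80000 − 64460| = 15540.

15540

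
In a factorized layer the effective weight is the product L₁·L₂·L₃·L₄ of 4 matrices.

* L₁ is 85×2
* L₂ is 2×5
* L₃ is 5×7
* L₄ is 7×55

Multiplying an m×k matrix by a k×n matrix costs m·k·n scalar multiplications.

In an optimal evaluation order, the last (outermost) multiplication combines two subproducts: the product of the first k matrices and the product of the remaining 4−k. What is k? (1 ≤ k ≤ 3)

Adjacent pairs: L₁L₂ = 85·2·5 = 850; L₂L₃ = 2·5·7 = 70; L₃L₄ = 5·7·55 = 1925.
Length 3: L₁..L₃: k=1: 0+70+85·2·7=1260; k=2: 850+0+85·5·7=3825 → min 1260 | L₂..L₄: k=2: 0+1925+2·5·55=2475; k=3: 70+0+2·7·55=840 → min 840.
Top-level splits: k=1: (L₁..L₁)·(L₂..L₄) → 0+840+85·2·55 = 10190; k=2: (L₁..L₂)·(L₃..L₄) → 850+1925+85·5·55 = 26150; k=3: (L₁..L₃)·(L₄..L₄) → 1260+0+85·7·55 = 33985.
Best split is after L₁, i.e. k = 1.

1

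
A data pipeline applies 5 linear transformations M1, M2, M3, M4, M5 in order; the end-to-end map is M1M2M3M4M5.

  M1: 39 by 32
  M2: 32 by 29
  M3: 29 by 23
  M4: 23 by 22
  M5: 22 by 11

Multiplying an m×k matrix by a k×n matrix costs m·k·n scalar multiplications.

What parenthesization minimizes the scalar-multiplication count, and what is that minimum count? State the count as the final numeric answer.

Adjacent pairs: M1M2 = 39·32·29 = 36192; M2M3 = 32·29·23 = 21344; M3M4 = 29·23·22 = 14674; M4M5 = 23·22·11 = 5566.
Length 3: M1..M3: k=1: 0+21344+39·32·23=50048; k=2: 36192+0+39·29·23=62205 → min 50048 | M2..M4: k=2: 0+14674+32·29·22=35090; k=3: 21344+0+32·23·22=37536 → min 35090 | M3..M5: k=3: 0+5566+29·23·11=12903; k=4: 14674+0+29·22·11=21692 → min 12903.
Length 4: M1..M4: k=1: 0+35090+39·32·22=62546; k=2: 36192+14674+39·29·22=75748; k=3: 50048+0+39·23·22=69782 → min 62546 | M2..M5: k=2: 0+12903+32·29·11=23111; k=3: 21344+5566+32·23·11=35006; k=4: 35090+0+32·22·11=42834 → min 23111.
Length 5: M1..M5: k=1: 0+23111+39·32·11=36839; k=2: 36192+12903+39·29·11=61536; k=3: 50048+5566+39·23·11=65481; k=4: 62546+0+39·22·11=71984 → min 36839.
Optimal parenthesization: (M1(M2(M3(M4M5)))) with cost 36839.

36839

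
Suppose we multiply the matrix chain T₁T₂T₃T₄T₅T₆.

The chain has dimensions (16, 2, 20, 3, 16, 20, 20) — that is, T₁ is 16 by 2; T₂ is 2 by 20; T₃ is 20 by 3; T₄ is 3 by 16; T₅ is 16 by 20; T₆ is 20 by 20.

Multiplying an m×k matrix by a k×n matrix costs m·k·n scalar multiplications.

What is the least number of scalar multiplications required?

2296

Adjacent pairs: T₁T₂ = 16·2·20 = 640; T₂T₃ = 2·20·3 = 120; T₃T₄ = 20·3·16 = 960; T₄T₅ = 3·16·20 = 960; T₅T₆ = 16·20·20 = 6400.
Length 3: T₁..T₃: k=1: 0+120+16·2·3=216; k=2: 640+0+16·20·3=1600 → min 216 | T₂..T₄: k=2: 0+960+2·20·16=1600; k=3: 120+0+2·3·16=216 → min 216 | T₃..T₅: k=3: 0+960+20·3·20=2160; k=4: 960+0+20·16·20=7360 → min 2160 | T₄..T₆: k=4: 0+6400+3·16·20=7360; k=5: 960+0+3·20·20=2160 → min 2160.
Length 4: T₁..T₄: k=1: 0+216+16·2·16=728; k=2: 640+960+16·20·16=6720; k=3: 216+0+16·3·16=984 → min 728 | T₂..T₅: k=2: 0+2160+2·20·20=2960; k=3: 120+960+2·3·20=1200; k=4: 216+0+2·16·20=856 → min 856 | T₃..T₆: k=3: 0+2160+20·3·20=3360; k=4: 960+6400+20·16·20=13760; k=5: 2160+0+20·20·20=10160 → min 3360.
Length 5: T₁..T₅: k=1: 0+856+16·2·20=1496; k=2: 640+2160+16·20·20=9200; k=3: 216+960+16·3·20=2136; k=4: 728+0+16·16·20=5848 → min 1496 | T₂..T₆: k=2: 0+3360+2·20·20=4160; k=3: 120+2160+2·3·20=2400; k=4: 216+6400+2·16·20=7256; k=5: 856+0+2·20·20=1656 → min 1656.
Length 6: T₁..T₆: k=1: 0+1656+16·2·20=2296; k=2: 640+3360+16·20·20=10400; k=3: 216+2160+16·3·20=3336; k=4: 728+6400+16·16·20=12248; k=5: 1496+0+16·20·20=7896 → min 2296.
Optimal order: (T₁((((T₂T₃)T₄)T₅)T₆)) with cost 2296.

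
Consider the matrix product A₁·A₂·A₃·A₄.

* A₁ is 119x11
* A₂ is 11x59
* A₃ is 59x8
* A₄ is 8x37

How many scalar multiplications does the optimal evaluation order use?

Adjacent pairs: A₁A₂ = 119·11·59 = 77231; A₂A₃ = 11·59·8 = 5192; A₃A₄ = 59·8·37 = 17464.
Length 3: A₁..A₃: k=1: 0+5192+119·11·8=15664; k=2: 77231+0+119·59·8=133399 → min 15664 | A₂..A₄: k=2: 0+17464+11·59·37=41477; k=3: 5192+0+11·8·37=8448 → min 8448.
Length 4: A₁..A₄: k=1: 0+8448+119·11·37=56881; k=2: 77231+17464+119·59·37=354472; k=3: 15664+0+119·8·37=50888 → min 50888.
Optimal order: ((A₁·(A₂·A₃))·A₄) with cost 50888.

50888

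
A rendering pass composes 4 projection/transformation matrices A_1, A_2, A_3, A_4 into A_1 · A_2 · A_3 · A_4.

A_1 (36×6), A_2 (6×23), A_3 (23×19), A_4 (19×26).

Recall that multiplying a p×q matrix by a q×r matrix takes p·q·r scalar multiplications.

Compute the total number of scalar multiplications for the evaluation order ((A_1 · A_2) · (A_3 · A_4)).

(A_1 · A_2): 36×6 by 6×23 → 36×23, cost 36·6·23 = 4968
(A_3 · A_4): 23×19 by 19×26 → 23×26, cost 23·19·26 = 11362
((A_1 · A_2) · (A_3 · A_4)): 36×23 by 23×26 → 36×26, cost 36·23·26 = 21528; cumulative 37858
Total: 37858 scalar multiplications.

37858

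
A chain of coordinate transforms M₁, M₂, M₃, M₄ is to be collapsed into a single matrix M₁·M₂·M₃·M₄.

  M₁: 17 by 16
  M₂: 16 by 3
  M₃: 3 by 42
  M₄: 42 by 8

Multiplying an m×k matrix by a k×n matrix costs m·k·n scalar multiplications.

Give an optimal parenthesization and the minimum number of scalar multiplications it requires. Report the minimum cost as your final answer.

2232

Adjacent pairs: M₁M₂ = 17·16·3 = 816; M₂M₃ = 16·3·42 = 2016; M₃M₄ = 3·42·8 = 1008.
Length 3: M₁..M₃: k=1: 0+2016+17·16·42=13440; k=2: 816+0+17·3·42=2958 → min 2958 | M₂..M₄: k=2: 0+1008+16·3·8=1392; k=3: 2016+0+16·42·8=7392 → min 1392.
Length 4: M₁..M₄: k=1: 0+1392+17·16·8=3568; k=2: 816+1008+17·3·8=2232; k=3: 2958+0+17·42·8=8670 → min 2232.
Optimal parenthesization: ((M₁·M₂)·(M₃·M₄)) with cost 2232.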